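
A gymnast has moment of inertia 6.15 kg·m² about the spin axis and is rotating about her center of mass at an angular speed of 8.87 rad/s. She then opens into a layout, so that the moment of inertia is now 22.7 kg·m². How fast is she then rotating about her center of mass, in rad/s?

With no external torque about the axis, L is conserved: I₁ω₁ = I₂ω₂.
ω₂ = I₁ω₁ / I₂ = (6.150)(8.87 rad/s) / (22.70) = 2.403 rad/s.

ω₂ ≈ 2.40 rad/s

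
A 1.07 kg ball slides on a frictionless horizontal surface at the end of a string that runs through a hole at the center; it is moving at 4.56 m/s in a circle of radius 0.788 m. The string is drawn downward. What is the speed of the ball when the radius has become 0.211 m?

v₂ ≈ 17.0 m/s

Central (radial) force ⇒ zero torque about the center ⇒ m v r is constant.
v₂ = v₁ r₁ / r₂ = (4.56)(0.788) / (0.211) = 17.03 m/s.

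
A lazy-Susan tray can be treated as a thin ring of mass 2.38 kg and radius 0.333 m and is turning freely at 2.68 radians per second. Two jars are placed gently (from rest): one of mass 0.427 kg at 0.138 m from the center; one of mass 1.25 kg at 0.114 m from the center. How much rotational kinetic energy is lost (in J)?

energy lost ≈ 0.0801 J

The added mass arrives with no angular momentum about the center, and any external torque about the center is negligible, so the system's angular momentum is conserved.
I_p = (2.38)(0.333)² = 0.2639 kg·m².
Added inertia Σmr² = (0.427)(0.138)² + (1.25)(0.114)² = 0.02438 kg·m²; I_f = 0.2639 + 0.02438 = 0.2883 kg·m².
ω_f = I_p ω_i / I_f = (0.2639)(2.68) / 0.2883 = 2.453 rad/s.
KE_i = ½(0.2639)(2.680 rad/s)² = 0.9478 J; KE_f = ½(0.2883)(2.453)² = 0.8676 J.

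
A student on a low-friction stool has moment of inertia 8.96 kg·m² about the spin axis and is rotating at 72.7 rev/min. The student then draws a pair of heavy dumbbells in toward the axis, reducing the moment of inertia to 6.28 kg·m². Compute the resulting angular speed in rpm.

With no external torque about the axis, L is conserved: I₁ω₁ = I₂ω₂.
ω₂ = I₁ω₁ / I₂ = (8.960)(72.7 rpm) / (6.280) = 103.7 rpm.

ω₂ ≈ 104 rpm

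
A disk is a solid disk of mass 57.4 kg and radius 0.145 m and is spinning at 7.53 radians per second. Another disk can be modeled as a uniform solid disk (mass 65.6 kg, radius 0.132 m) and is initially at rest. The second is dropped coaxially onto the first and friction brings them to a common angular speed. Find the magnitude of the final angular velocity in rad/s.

|ω_f| ≈ 3.87 rad/s

No external torque acts about the common axis, so total angular momentum is conserved.
Moments of inertia: I_A = ½(57.4)(0.145)² = 0.6034 kg·m²; I_B = ½(65.6)(0.132)² = 0.5715 kg·m².
Taking A's sense as positive: L = (0.6034)(7.53) = 4.544 kg·m²·rad/s.
Combined I = 0.6034 + 0.5715 = 1.175 kg·m².
ω_f = L / I = 4.544 / 1.175 = 3.867 rad/s.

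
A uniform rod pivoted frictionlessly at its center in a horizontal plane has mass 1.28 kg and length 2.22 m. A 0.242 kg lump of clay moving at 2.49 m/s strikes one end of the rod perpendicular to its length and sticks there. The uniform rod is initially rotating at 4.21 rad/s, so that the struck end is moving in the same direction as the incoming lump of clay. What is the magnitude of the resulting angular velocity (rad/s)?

|ω_f| ≈ 3.50 rad/s

About the pivot the impulsive forces during the collision are internal, so angular momentum about that axis is conserved.
I_p = (1/12)(1.28)(2.22)² = 0.5257 kg·m². Taking the sense of the lump of clay's angular momentum as positive, L_{lump} = m v R = (0.242)(2.49)(2.22/2) = 0.6689 kg·m²/s.
L_i = +I_p ω_p + m v R = +(0.5257)(4.21) + 0.6689 = 2.882 kg·m²/s.
After sticking, I_f = I_p + m R² = 0.5257 + (0.242)(2.22/2)² = 0.8239 kg·m².
ω_f = L_i / I_f = 2.882 / 0.8239 = 3.498 rad/s.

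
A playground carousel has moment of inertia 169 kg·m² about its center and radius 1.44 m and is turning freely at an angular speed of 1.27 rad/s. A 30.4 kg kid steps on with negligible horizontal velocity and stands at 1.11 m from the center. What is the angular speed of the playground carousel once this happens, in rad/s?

The added mass arrives with no angular momentum about the center, and any external torque about the center is negligible, so the system's angular momentum is conserved.
Added inertia Σmr² = (30.4)(1.11)² = 37.46 kg·m²; I_f = 169.0 + 37.46 = 206.5 kg·m².
ω_f = I_p ω_i / I_f = (169.0)(1.27) / 206.5 = 1.040 rad/s.

ω_f ≈ 1.04 rad/s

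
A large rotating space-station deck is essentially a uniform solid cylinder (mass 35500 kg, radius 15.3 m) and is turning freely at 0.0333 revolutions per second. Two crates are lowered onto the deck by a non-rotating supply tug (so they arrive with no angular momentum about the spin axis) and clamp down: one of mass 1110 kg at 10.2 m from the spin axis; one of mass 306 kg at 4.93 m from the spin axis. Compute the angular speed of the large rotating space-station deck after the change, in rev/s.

No external torque acts about the spin axis; L_before = L_after.
I_p = ½(35500)(15.3)² = 4.155e+06 kg·m².
Added inertia Σmr² = (1110)(10.2)² + (306)(4.93)² = 1.229e+05 kg·m²; I_f = 4.155e+06 + 1.229e+05 = 4.278e+06 kg·m².
ω_f = I_p ω_i / I_f = (4.155e+06)(0.0333) / 4.278e+06 = 0.03234 rev/s.

ω_f ≈ 0.0323 rev/s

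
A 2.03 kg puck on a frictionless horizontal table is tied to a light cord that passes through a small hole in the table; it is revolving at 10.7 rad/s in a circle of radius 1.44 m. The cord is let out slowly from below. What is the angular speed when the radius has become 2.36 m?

The constraining force is radial, so m r² ω about the center is conserved.
ω₂ = ω₁ (r₁/r₂)² = (10.7)(1.44/2.36)² = 3.984 rad/s.

ω₂ ≈ 3.98 rad/s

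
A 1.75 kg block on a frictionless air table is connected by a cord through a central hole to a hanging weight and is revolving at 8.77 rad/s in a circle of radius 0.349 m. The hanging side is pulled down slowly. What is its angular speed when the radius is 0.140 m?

The constraining force is radial, so m r² ω about the center is conserved.
ω₂ = ω₁ (r₁/r₂)² = (8.77)(0.349/0.140)² = 54.50 rad/s.

ω₂ ≈ 54.5 rad/s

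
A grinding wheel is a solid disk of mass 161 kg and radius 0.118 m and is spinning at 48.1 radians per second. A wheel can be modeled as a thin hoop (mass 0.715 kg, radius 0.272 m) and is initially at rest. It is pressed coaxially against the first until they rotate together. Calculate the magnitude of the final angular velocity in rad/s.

The coupling torques are internal; angular momentum about the shared axis is conserved.
Moments of inertia: I_A = ½(161)(0.118)² = 1.121 kg·m²; I_B = (0.715)(0.272)² = 0.05290 kg·m².
Taking A's sense as positive: L = (1.121)(48.1) = 53.91 kg·m²·rad/s.
Combined I = 1.121 + 0.05290 = 1.174 kg·m².
ω_f = L / I = 53.91 / 1.174 = 45.93 rad/s.

|ω_f| ≈ 45.9 rad/s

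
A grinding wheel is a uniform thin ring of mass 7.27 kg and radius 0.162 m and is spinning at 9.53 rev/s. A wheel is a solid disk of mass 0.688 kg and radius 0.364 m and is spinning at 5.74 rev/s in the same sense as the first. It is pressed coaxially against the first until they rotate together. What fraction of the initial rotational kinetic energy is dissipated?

No external torque acts about the common axis, so total angular momentum is conserved.
Moments of inertia: I_A = (7.27)(0.162)² = 0.1908 kg·m²; I_B = ½(0.688)(0.364)² = 0.04558 kg·m².
Taking A's sense as positive: L = (0.1908)(9.53) + (0.04558)(5.74) = 2.080 kg·m²·rev/s.
Combined I = 0.1908 + 0.04558 = 0.2364 kg·m².
ω_f = L / I = 2.080 / 0.2364 = 8.799 rev/s.
KE_i = ½ΣIω² = 371.7 J; KE_f = ½(0.2364)(55.29)² = 361.3 J.
Fraction dissipated = (KE_i − KE_f)/KE_i = 0.02806.

fraction ≈ 0.0281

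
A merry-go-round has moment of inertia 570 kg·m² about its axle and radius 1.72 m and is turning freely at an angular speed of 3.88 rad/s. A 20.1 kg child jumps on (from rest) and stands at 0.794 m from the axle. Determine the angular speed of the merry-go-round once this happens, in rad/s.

ω_f ≈ 3.80 rad/s

The added mass arrives with no angular momentum about the axle, and any external torque about the axle is negligible, so the system's angular momentum is conserved.
Added inertia Σmr² = (20.1)(0.794)² = 12.67 kg·m²; I_f = 570.0 + 12.67 = 582.7 kg·m².
ω_f = I_p ω_i / I_f = (570.0)(3.88) / 582.7 = 3.796 rad/s.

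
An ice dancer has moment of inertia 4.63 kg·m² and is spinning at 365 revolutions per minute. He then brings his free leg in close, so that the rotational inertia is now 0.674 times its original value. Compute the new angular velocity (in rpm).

With no external torque about the axis, L is conserved: I₁ω₁ = I₂ω₂.
I₂ = 0.674 × 4.63 = 3.121 kg·m².
ω₂ = I₁ω₁ / I₂ = (4.630)(365 rpm) / (3.121) = 541.5 rpm.

ω₂ ≈ 542 rpm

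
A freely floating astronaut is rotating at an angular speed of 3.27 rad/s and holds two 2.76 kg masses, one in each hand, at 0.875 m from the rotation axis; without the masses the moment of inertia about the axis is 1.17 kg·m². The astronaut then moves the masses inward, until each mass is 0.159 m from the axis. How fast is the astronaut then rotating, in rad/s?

No external torque acts about the spin axis, so angular momentum is conserved.
I₁ = 1.17 + 2(2.76)(0.875)² = 5.396 kg·m²; I₂ = 1.17 + 2(2.76)(0.159)² = 1.310 kg·m².
ω₂ = I₁ω₁ / I₂ = (5.396)(3.27 rad/s) / (1.310) = 13.47 rad/s.

ω₂ ≈ 13.5 rad/s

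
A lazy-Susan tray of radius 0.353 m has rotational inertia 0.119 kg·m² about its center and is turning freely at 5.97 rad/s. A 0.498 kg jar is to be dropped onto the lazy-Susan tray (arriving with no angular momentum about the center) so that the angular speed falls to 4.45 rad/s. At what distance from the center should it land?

No external torque acts about the center; L_before = L_after.
I_p ω_i = (I_p + m r²) ω_f ⇒ m r² = I_p(ω_i/ω_f − 1) = 0.1190(5.97/4.45 − 1) = 0.04065 kg·m².
r = √(0.04065/0.498) = 0.2857 m.

r ≈ 0.286 m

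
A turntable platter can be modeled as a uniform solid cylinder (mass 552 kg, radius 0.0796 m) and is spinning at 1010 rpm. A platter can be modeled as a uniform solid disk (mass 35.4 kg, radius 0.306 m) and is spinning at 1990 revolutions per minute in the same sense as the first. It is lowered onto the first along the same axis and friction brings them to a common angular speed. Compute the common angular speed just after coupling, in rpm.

|ω_f| ≈ 1490 rpm

The coupling torques are internal; angular momentum about the shared axis is conserved.
Moments of inertia: I_A = ½(552)(0.0796)² = 1.749 kg·m²; I_B = ½(35.4)(0.306)² = 1.657 kg·m².
Taking A's sense as positive: L = (1.749)(1010) + (1.657)(1990) = 5064 kg·m²·rpm.
Combined I = 1.749 + 1.657 = 3.406 kg·m².
ω_f = L / I = 5064 / 3.406 = 1487 rpm.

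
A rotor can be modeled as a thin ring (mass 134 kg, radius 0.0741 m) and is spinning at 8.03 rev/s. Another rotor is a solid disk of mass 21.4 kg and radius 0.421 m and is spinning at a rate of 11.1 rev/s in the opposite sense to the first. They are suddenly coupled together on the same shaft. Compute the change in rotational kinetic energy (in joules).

ΔKE ≈ -3830 J

The coupling torques are internal; angular momentum about the shared axis is conserved.
Moments of inertia: I_A = (134)(0.0741)² = 0.7358 kg·m²; I_B = ½(21.4)(0.421)² = 1.896 kg·m².
Taking A's sense as positive: L = (0.7358)(8.03) − (1.896)(11.1) = -15.14 kg·m²·rev/s.
Combined I = 0.7358 + 1.896 = 2.632 kg·m².
ω_f = L / I = -15.14 / 2.632 = -5.753 rev/s.
KE_i = ½ΣIω² = 5549 J; KE_f = ½(2.632)(36.15)² = 1720 J.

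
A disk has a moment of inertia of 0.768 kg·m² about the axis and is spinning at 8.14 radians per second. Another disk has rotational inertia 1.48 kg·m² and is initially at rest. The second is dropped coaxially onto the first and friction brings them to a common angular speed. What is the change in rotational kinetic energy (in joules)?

ΔKE ≈ -16.8 J

The coupling torques are internal; angular momentum about the shared axis is conserved.
Taking A's sense as positive: L = (0.7680)(8.14) = 6.252 kg·m²·rad/s.
Combined I = 0.7680 + 1.480 = 2.248 kg·m².
ω_f = L / I = 6.252 / 2.248 = 2.781 rad/s.
KE_i = ½ΣIω² = 25.44 J; KE_f = ½(2.248)(2.781)² = 8.693 J.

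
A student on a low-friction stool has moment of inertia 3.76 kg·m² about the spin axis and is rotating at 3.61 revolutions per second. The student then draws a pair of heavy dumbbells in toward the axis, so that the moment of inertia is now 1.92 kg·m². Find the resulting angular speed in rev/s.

ω₂ ≈ 7.07 rev/s

No external torque acts about the spin axis, so angular momentum is conserved.
ω₂ = I₁ω₁ / I₂ = (3.760)(3.61 rev/s) / (1.920) = 7.070 rev/s.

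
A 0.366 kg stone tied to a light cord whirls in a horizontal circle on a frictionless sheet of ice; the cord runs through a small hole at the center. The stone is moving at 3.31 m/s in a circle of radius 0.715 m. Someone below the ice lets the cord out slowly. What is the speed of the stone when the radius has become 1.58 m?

Central (radial) force ⇒ zero torque about the center ⇒ m v r is constant.
v₂ = v₁ r₁ / r₂ = (3.31)(0.715) / (1.58) = 1.498 m/s.

v₂ ≈ 1.50 m/s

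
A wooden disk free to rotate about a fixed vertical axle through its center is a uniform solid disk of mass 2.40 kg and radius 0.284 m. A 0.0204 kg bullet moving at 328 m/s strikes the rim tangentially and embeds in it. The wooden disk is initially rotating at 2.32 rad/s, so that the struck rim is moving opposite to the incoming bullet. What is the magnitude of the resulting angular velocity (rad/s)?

The axle reaction passes through the axle and exerts no torque about it; angular momentum about the axle is conserved through the impact.
I_p = ½(2.40)(0.284)² = 0.09679 kg·m². Taking the sense of the bullet's angular momentum as positive, L_{bullet} = m v R = (0.0204)(328)(0.284) = 1.900 kg·m²/s.
L_i = −I_p ω_p + m v R = −(0.09679)(2.32) + 1.900 = 1.676 kg·m²/s.
After sticking, I_f = I_p + m R² = 0.09679 + (0.0204)(0.284)² = 0.09843 kg·m².
ω_f = L_i / I_f = 1.676 / 0.09843 = 17.02 rad/s.

|ω_f| ≈ 17.0 rad/s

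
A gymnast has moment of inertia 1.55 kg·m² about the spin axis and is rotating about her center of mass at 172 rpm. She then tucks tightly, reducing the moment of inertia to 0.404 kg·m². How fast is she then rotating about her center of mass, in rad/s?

ω₂ ≈ 69.1 rad/s

Angular momentum about the spin axis is conserved since the torque about it is zero.
ω₂ = I₁ω₁ / I₂ = (1.550)(172 rpm) / (0.4040) = 659.9 rpm = 69.10 rad/s.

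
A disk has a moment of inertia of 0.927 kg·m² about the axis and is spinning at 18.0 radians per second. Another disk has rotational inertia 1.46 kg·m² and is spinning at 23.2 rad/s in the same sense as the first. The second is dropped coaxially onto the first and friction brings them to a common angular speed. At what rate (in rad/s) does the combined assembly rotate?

|ω_f| ≈ 21.2 rad/s

No external torque acts about the common axis, so total angular momentum is conserved.
Taking A's sense as positive: L = (0.9270)(18.0) + (1.460)(23.2) = 50.56 kg·m²·rad/s.
Combined I = 0.9270 + 1.460 = 2.387 kg·m².
ω_f = L / I = 50.56 / 2.387 = 21.18 rad/s.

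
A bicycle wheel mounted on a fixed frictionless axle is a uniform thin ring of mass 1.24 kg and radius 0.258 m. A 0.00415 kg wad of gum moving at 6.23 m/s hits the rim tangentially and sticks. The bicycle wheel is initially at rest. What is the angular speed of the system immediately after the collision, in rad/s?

|ω_f| ≈ 0.0805 rad/s

The axle reaction passes through the axle and exerts no torque about it; angular momentum about the axle is conserved through the impact.
I_p = (1.24)(0.258)² = 0.08254 kg·m². Taking the sense of the wad of gum's angular momentum as positive, L_{wad} = m v R = (0.00415)(6.23)(0.258) = 0.006670 kg·m²/s.
L_i = 0 + 0.006670 = 0.006670 kg·m²/s.
After sticking, I_f = I_p + m R² = 0.08254 + (0.00415)(0.258)² = 0.08282 kg·m².
ω_f = L_i / I_f = 0.006670 / 0.08282 = 0.08055 rad/s.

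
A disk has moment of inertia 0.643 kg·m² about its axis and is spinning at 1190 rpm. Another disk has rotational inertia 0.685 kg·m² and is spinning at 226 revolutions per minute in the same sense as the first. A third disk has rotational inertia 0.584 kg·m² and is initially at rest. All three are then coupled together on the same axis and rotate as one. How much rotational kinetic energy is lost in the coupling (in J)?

ΔKE lost ≈ 2760 J

No external torque acts about the common axis, so total angular momentum is conserved.
Taking A's sense as positive: L = (0.6430)(1190) + (0.6850)(226) = 920.0 kg·m²·rpm.
Combined I = 0.6430 + 0.6850 + 0.5840 = 1.912 kg·m².
ω_f = L / I = 920.0 / 1.912 = 481.2 rpm.
KE_i = ½ΣIω² = 5184 J; KE_f = ½(1.912)(50.39)² = 2427 J.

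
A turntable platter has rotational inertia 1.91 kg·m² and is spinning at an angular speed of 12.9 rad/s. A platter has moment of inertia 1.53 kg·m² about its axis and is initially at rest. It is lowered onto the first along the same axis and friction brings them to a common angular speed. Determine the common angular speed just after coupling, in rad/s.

The coupling torques are internal; angular momentum about the shared axis is conserved.
Taking A's sense as positive: L = (1.910)(12.9) = 24.64 kg·m²·rad/s.
Combined I = 1.910 + 1.530 = 3.440 kg·m².
ω_f = L / I = 24.64 / 3.440 = 7.162 rad/s.

|ω_f| ≈ 7.16 rad/s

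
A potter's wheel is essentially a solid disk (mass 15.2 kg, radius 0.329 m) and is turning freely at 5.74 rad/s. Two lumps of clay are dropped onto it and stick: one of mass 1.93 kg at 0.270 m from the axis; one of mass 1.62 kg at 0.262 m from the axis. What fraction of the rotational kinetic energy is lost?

The added mass arrives with no angular momentum about the axis, and any external torque about the axis is negligible, so the system's angular momentum is conserved.
I_p = ½(15.2)(0.329)² = 0.8226 kg·m².
Added inertia Σmr² = (1.93)(0.270)² + (1.62)(0.262)² = 0.2519 kg·m²; I_f = 0.8226 + 0.2519 = 1.075 kg·m².
ω_f = I_p ω_i / I_f = (0.8226)(5.74) / 1.075 = 4.394 rad/s.
KE_i = ½(0.8226)(5.740 rad/s)² = 13.55 J; KE_f = ½(1.075)(4.394)² = 10.37 J.
Fraction lost = 0.2344.

fraction ≈ 0.234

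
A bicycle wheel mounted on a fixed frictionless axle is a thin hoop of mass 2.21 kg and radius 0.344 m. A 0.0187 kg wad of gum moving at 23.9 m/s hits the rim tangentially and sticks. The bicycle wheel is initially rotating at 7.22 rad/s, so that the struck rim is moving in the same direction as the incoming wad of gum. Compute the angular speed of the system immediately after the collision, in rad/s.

About the axle the impulsive forces during the collision are internal, so angular momentum about that axis is conserved.
I_p = (2.21)(0.344)² = 0.2615 kg·m². Taking the sense of the wad of gum's angular momentum as positive, L_{wad} = m v R = (0.0187)(23.9)(0.344) = 0.1537 kg·m²/s.
L_i = +I_p ω_p + m v R = +(0.2615)(7.22) + 0.1537 = 2.042 kg·m²/s.
After sticking, I_f = I_p + m R² = 0.2615 + (0.0187)(0.344)² = 0.2637 kg·m².
ω_f = L_i / I_f = 2.042 / 0.2637 = 7.742 rad/s.

|ω_f| ≈ 7.74 rad/s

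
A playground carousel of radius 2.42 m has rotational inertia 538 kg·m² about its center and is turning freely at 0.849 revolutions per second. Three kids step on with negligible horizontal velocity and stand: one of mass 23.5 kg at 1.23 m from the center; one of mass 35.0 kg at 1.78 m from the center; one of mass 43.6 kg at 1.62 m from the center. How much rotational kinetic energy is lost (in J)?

energy lost ≈ 2500 J

The added mass arrives with no angular momentum about the center, and any external torque about the center is negligible, so the system's angular momentum is conserved.
Added inertia Σmr² = (23.5)(1.23)² + (35.0)(1.78)² + (43.6)(1.62)² = 260.9 kg·m²; I_f = 538.0 + 260.9 = 798.9 kg·m².
ω_f = I_p ω_i / I_f = (538.0)(0.849) / 798.9 = 0.5718 rev/s.
KE_i = ½(538.0)(5.334 rad/s)² = 7655 J; KE_f = ½(798.9)(3.592)² = 5155 J.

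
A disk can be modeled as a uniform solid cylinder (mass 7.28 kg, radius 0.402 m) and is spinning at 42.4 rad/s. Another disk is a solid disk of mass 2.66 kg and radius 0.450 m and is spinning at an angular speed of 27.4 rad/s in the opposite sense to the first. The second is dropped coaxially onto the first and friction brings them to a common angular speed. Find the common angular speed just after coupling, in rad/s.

The coupling torques are internal; angular momentum about the shared axis is conserved.
Moments of inertia: I_A = ½(7.28)(0.402)² = 0.5882 kg·m²; I_B = ½(2.66)(0.450)² = 0.2693 kg·m².
Taking A's sense as positive: L = (0.5882)(42.4) − (0.2693)(27.4) = 17.56 kg·m²·rad/s.
Combined I = 0.5882 + 0.2693 = 0.8576 kg·m².
ω_f = L / I = 17.56 / 0.8576 = 20.48 rad/s.

|ω_f| ≈ 20.5 rad/s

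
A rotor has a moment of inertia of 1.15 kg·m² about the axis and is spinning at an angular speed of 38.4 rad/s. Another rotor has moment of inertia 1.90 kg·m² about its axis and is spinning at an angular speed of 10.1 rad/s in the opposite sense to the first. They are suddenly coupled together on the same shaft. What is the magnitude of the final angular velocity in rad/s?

The coupling torques are internal; angular momentum about the shared axis is conserved.
Taking A's sense as positive: L = (1.150)(38.4) − (1.900)(10.1) = 24.97 kg·m²·rad/s.
Combined I = 1.150 + 1.900 = 3.050 kg·m².
ω_f = L / I = 24.97 / 3.050 = 8.187 rad/s.

|ω_f| ≈ 8.19 rad/s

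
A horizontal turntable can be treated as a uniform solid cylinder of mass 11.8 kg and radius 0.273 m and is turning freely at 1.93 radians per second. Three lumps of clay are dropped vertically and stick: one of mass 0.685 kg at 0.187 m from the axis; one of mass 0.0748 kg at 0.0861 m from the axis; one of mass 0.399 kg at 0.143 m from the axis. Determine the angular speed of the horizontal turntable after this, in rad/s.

ω_f ≈ 1.80 rad/s

No external torque acts about the axis; L_before = L_after.
I_p = ½(11.8)(0.273)² = 0.4397 kg·m².
Added inertia Σmr² = (0.685)(0.187)² + (0.0748)(0.0861)² + (0.399)(0.143)² = 0.03267 kg·m²; I_f = 0.4397 + 0.03267 = 0.4724 kg·m².
ω_f = I_p ω_i / I_f = (0.4397)(1.93) / 0.4724 = 1.797 rad/s.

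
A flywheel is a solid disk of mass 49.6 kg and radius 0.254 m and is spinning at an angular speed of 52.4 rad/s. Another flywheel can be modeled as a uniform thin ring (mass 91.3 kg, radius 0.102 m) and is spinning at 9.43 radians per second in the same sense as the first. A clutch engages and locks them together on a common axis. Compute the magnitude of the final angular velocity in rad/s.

|ω_f| ≈ 36.4 rad/s

No external torque acts about the common axis, so total angular momentum is conserved.
Moments of inertia: I_A = ½(49.6)(0.254)² = 1.600 kg·m²; I_B = (91.3)(0.102)² = 0.9499 kg·m².
Taking A's sense as positive: L = (1.600)(52.4) + (0.9499)(9.43) = 92.80 kg·m²·rad/s.
Combined I = 1.600 + 0.9499 = 2.550 kg·m².
ω_f = L / I = 92.80 / 2.550 = 36.39 rad/s.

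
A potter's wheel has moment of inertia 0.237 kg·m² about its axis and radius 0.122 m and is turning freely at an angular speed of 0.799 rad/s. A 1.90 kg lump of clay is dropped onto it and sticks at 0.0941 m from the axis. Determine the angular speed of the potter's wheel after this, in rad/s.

The added mass arrives with no angular momentum about the axis, and any external torque about the axis is negligible, so the system's angular momentum is conserved.
Added inertia Σmr² = (1.90)(0.0941)² = 0.01682 kg·m²; I_f = 0.2370 + 0.01682 = 0.2538 kg·m².
ω_f = I_p ω_i / I_f = (0.2370)(0.799) / 0.2538 = 0.7460 rad/s.

ω_f ≈ 0.746 rad/s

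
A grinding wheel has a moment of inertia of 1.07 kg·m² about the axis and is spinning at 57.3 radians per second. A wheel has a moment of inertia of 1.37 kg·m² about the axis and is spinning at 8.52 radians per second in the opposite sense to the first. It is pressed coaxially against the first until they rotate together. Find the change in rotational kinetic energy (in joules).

No external torque acts about the common axis, so total angular momentum is conserved.
Taking A's sense as positive: L = (1.070)(57.3) − (1.370)(8.52) = 49.64 kg·m²·rad/s.
Combined I = 1.070 + 1.370 = 2.440 kg·m².
ω_f = L / I = 49.64 / 2.440 = 20.34 rad/s.
KE_i = ½ΣIω² = 1806 J; KE_f = ½(2.440)(20.34)² = 504.9 J.

ΔKE ≈ -1300 J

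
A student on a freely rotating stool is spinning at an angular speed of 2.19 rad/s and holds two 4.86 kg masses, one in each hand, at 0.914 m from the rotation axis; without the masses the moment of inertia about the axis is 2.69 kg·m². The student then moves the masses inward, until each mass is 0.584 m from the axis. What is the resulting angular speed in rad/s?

With no external torque about the axis, L is conserved: I₁ω₁ = I₂ω₂.
I₁ = 2.69 + 2(4.86)(0.914)² = 10.81 kg·m²; I₂ = 2.69 + 2(4.86)(0.584)² = 6.005 kg·m².
ω₂ = I₁ω₁ / I₂ = (10.81)(2.19 rad/s) / (6.005) = 3.942 rad/s.

ω₂ ≈ 3.94 rad/s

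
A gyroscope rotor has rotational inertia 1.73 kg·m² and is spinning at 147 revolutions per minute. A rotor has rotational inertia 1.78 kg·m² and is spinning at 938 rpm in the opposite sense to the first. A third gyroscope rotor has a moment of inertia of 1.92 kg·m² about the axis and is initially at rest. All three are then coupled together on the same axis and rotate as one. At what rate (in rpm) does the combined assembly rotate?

No external torque acts about the common axis, so total angular momentum is conserved.
Taking A's sense as positive: L = (1.730)(147) − (1.780)(938) = -1415 kg·m²·rpm.
Combined I = 1.730 + 1.780 + 1.920 = 5.430 kg·m².
ω_f = L / I = -1415 / 5.430 = -260.7 rpm.

|ω_f| ≈ 261 rpm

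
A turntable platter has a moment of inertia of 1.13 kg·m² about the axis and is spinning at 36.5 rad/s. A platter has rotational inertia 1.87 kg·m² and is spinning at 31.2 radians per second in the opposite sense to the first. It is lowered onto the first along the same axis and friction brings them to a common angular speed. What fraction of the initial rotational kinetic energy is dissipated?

No external torque acts about the common axis, so total angular momentum is conserved.
Taking A's sense as positive: L = (1.130)(36.5) − (1.870)(31.2) = -17.10 kg·m²·rad/s.
Combined I = 1.130 + 1.870 = 3.000 kg·m².
ω_f = L / I = -17.10 / 3.000 = -5.700 rad/s.
KE_i = ½ΣIω² = 1663 J; KE_f = ½(3.000)(5.700)² = 48.73 J.
Fraction dissipated = (KE_i − KE_f)/KE_i = 0.9707.

fraction ≈ 0.971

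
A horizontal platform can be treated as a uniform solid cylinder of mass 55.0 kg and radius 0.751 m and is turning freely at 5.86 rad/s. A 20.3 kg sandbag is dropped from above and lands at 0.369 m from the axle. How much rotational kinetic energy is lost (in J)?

energy lost ≈ 40.3 J

No external torque acts about the axle; L_before = L_after.
I_p = ½(55.0)(0.751)² = 15.51 kg·m².
Added inertia Σmr² = (20.3)(0.369)² = 2.764 kg·m²; I_f = 15.51 + 2.764 = 18.27 kg·m².
ω_f = I_p ω_i / I_f = (15.51)(5.86) / 18.27 = 4.974 rad/s.
KE_i = ½(15.51)(5.860 rad/s)² = 266.3 J; KE_f = ½(18.27)(4.974)² = 226.0 J.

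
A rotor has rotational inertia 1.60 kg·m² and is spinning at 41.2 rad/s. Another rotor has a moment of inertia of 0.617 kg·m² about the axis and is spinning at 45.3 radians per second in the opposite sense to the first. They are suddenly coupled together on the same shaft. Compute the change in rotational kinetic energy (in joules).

ΔKE ≈ -1670 J

The coupling torques are internal; angular momentum about the shared axis is conserved.
Taking A's sense as positive: L = (1.600)(41.2) − (0.6170)(45.3) = 37.97 kg·m²·rad/s.
Combined I = 1.600 + 0.6170 = 2.217 kg·m².
ω_f = L / I = 37.97 / 2.217 = 17.13 rad/s.
KE_i = ½ΣIω² = 1991 J; KE_f = ½(2.217)(17.13)² = 325.1 J.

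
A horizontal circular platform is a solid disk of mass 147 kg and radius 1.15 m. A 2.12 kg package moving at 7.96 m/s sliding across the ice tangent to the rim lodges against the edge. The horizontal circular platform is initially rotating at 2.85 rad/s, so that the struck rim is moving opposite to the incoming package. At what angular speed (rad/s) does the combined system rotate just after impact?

About the central axle the impulsive forces during the collision are internal, so angular momentum about that axis is conserved.
I_p = ½(147)(1.15)² = 97.20 kg·m². Taking the sense of the package's angular momentum as positive, L_{package} = m v R = (2.12)(7.96)(1.15) = 19.41 kg·m²/s.
L_i = −I_p ω_p + m v R = −(97.20)(2.85) + 19.41 = -257.6 kg·m²/s.
After sticking, I_f = I_p + m R² = 97.20 + (2.12)(1.15)² = 100.0 kg·m².
ω_f = L_i / I_f = -257.6 / 100.0 = -2.576 rad/s.

|ω_f| ≈ 2.58 rad/s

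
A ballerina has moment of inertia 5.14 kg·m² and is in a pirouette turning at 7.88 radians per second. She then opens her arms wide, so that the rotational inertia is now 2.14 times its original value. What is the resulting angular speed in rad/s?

Angular momentum about the spin axis is conserved since the torque about it is zero.
I₂ = 2.14 × 5.14 = 11.00 kg·m².
ω₂ = I₁ω₁ / I₂ = (5.140)(7.88 rad/s) / (11.00) = 3.682 rad/s.

ω₂ ≈ 3.68 rad/s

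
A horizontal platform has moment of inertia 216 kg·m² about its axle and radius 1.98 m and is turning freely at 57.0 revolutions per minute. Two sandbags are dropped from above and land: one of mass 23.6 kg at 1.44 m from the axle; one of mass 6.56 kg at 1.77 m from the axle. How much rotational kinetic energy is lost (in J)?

energy lost ≈ 937 J

No external torque acts about the axle; L_before = L_after.
Added inertia Σmr² = (23.6)(1.44)² + (6.56)(1.77)² = 69.49 kg·m²; I_f = 216.0 + 69.49 = 285.5 kg·m².
ω_f = I_p ω_i / I_f = (216.0)(57.0) / 285.5 = 43.13 rpm.
KE_i = ½(216.0)(5.969 rad/s)² = 3848 J; KE_f = ½(285.5)(4.516)² = 2911 J.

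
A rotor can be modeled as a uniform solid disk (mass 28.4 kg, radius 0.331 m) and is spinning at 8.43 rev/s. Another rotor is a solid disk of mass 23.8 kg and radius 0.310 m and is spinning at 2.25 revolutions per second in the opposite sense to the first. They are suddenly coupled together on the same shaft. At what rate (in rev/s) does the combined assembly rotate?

|ω_f| ≈ 3.91 rev/s

No external torque acts about the common axis, so total angular momentum is conserved.
Moments of inertia: I_A = ½(28.4)(0.331)² = 1.556 kg·m²; I_B = ½(23.8)(0.310)² = 1.144 kg·m².
Taking A's sense as positive: L = (1.556)(8.43) − (1.144)(2.25) = 10.54 kg·m²·rev/s.
Combined I = 1.556 + 1.144 = 2.699 kg·m².
ω_f = L / I = 10.54 / 2.699 = 3.905 rev/s.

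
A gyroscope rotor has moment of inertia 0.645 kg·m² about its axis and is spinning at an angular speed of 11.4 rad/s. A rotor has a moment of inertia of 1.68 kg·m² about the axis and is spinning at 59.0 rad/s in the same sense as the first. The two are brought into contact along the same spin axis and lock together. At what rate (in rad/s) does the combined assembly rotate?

No external torque acts about the common axis, so total angular momentum is conserved.
Taking A's sense as positive: L = (0.6450)(11.4) + (1.680)(59.0) = 106.5 kg·m²·rad/s.
Combined I = 0.6450 + 1.680 = 2.325 kg·m².
ω_f = L / I = 106.5 / 2.325 = 45.79 rad/s.

|ω_f| ≈ 45.8 rad/s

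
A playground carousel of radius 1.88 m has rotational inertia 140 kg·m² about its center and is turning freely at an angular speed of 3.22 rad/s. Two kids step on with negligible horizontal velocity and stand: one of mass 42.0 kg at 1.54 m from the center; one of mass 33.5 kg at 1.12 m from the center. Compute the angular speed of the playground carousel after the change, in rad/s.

The added mass arrives with no angular momentum about the center, and any external torque about the center is negligible, so the system's angular momentum is conserved.
Added inertia Σmr² = (42.0)(1.54)² + (33.5)(1.12)² = 141.6 kg·m²; I_f = 140.0 + 141.6 = 281.6 kg·m².
ω_f = I_p ω_i / I_f = (140.0)(3.22) / 281.6 = 1.601 rad/s.

ω_f ≈ 1.60 rad/s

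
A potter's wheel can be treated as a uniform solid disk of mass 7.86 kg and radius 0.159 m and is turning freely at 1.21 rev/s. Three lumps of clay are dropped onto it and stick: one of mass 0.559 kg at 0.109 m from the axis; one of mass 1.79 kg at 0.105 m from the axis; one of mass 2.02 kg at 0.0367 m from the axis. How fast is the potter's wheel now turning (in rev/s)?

ω_f ≈ 0.936 rev/s

No external torque acts about the axis; L_before = L_after.
I_p = ½(7.86)(0.159)² = 0.09935 kg·m².
Added inertia Σmr² = (0.559)(0.109)² + (1.79)(0.105)² + (2.02)(0.0367)² = 0.02910 kg·m²; I_f = 0.09935 + 0.02910 = 0.1285 kg·m².
ω_f = I_p ω_i / I_f = (0.09935)(1.21) / 0.1285 = 0.9359 rev/s.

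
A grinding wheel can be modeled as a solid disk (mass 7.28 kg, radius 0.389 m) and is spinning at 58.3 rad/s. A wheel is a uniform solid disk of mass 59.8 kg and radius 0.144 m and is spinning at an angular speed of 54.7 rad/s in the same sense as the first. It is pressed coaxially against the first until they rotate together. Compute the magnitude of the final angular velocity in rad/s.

The coupling torques are internal; angular momentum about the shared axis is conserved.
Moments of inertia: I_A = ½(7.28)(0.389)² = 0.5508 kg·m²; I_B = ½(59.8)(0.144)² = 0.6200 kg·m².
Taking A's sense as positive: L = (0.5508)(58.3) + (0.6200)(54.7) = 66.03 kg·m²·rad/s.
Combined I = 0.5508 + 0.6200 = 1.171 kg·m².
ω_f = L / I = 66.03 / 1.171 = 56.39 rad/s.

|ω_f| ≈ 56.4 rad/s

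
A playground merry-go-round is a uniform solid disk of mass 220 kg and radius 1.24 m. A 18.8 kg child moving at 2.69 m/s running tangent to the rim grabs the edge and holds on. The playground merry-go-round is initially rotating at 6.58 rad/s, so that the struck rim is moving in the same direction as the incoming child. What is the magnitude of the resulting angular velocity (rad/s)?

About the axle the impulsive forces during the collision are internal, so angular momentum about that axis is conserved.
I_p = ½(220)(1.24)² = 169.1 kg·m². Taking the sense of the child's angular momentum as positive, L_{child} = m v R = (18.8)(2.69)(1.24) = 62.71 kg·m²/s.
L_i = +I_p ω_p + m v R = +(169.1)(6.58) + 62.71 = 1176 kg·m²/s.
After sticking, I_f = I_p + m R² = 169.1 + (18.8)(1.24)² = 198.0 kg·m².
ω_f = L_i / I_f = 1176 / 198.0 = 5.936 rad/s.

|ω_f| ≈ 5.94 rad/s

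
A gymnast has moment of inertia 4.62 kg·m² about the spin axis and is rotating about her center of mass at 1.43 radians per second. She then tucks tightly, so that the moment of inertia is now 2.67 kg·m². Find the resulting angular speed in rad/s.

ω₂ ≈ 2.47 rad/s

No external torque acts about the spin axis, so angular momentum is conserved.
ω₂ = I₁ω₁ / I₂ = (4.620)(1.43 rad/s) / (2.670) = 2.474 rad/s.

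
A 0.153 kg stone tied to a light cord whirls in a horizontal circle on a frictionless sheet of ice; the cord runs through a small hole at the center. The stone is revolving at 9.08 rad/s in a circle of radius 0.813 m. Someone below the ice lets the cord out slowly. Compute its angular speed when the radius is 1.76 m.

ω₂ ≈ 1.94 rad/s

No torque about the axis ⇒ m r₁² ω₁ = m r₂² ω₂.
ω₂ = ω₁ (r₁/r₂)² = (9.08)(0.813/1.76)² = 1.937 rad/s.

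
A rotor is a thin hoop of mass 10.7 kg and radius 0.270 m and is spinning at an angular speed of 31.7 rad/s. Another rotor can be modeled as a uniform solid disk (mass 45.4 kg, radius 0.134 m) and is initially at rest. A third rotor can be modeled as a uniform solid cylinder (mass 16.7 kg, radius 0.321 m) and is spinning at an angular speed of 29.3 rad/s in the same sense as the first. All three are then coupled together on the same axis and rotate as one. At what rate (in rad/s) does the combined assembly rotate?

|ω_f| ≈ 24.4 rad/s

No external torque acts about the common axis, so total angular momentum is conserved.
Moments of inertia: I_A = (10.7)(0.270)² = 0.7800 kg·m²; I_B = ½(45.4)(0.134)² = 0.4076 kg·m²; I_C = ½(16.7)(0.321)² = 0.8604 kg·m².
Taking A's sense as positive: L = (0.7800)(31.7) + (0.8604)(29.3) = 49.94 kg·m²·rad/s.
Combined I = 0.7800 + 0.4076 + 0.8604 = 2.048 kg·m².
ω_f = L / I = 49.94 / 2.048 = 24.38 rad/s.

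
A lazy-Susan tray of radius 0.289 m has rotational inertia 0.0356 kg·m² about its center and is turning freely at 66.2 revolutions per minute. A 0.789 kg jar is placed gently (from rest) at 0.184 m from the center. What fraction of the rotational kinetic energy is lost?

fraction ≈ 0.429

No external torque acts about the center; L_before = L_after.
Added inertia Σmr² = (0.789)(0.184)² = 0.02671 kg·m²; I_f = 0.03560 + 0.02671 = 0.06231 kg·m².
ω_f = I_p ω_i / I_f = (0.03560)(66.2) / 0.06231 = 37.82 rpm.
KE_i = ½(0.03560)(6.932 rad/s)² = 0.8554 J; KE_f = ½(0.06231)(3.961)² = 0.4887 J.
Fraction lost = 0.4287.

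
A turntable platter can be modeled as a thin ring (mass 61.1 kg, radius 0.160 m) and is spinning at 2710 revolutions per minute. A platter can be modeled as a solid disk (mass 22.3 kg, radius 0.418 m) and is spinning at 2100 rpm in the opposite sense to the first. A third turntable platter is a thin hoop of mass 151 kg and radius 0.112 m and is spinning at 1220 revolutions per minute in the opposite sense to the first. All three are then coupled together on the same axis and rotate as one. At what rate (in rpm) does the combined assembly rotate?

|ω_f| ≈ 400 rpm

The coupling torques are internal; angular momentum about the shared axis is conserved.
Moments of inertia: I_A = (61.1)(0.160)² = 1.564 kg·m²; I_B = ½(22.3)(0.418)² = 1.948 kg·m²; I_C = (151)(0.112)² = 1.894 kg·m².
Taking A's sense as positive: L = (1.564)(2710) − (1.948)(2100) − (1.894)(1220) = -2163 kg·m²·rpm.
Combined I = 1.564 + 1.948 + 1.894 = 5.406 kg·m².
ω_f = L / I = -2163 / 5.406 = -400.1 rpm.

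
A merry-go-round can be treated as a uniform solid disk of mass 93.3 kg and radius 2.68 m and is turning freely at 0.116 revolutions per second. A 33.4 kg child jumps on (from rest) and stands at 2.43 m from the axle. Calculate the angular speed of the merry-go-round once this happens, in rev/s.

No external torque acts about the axle; L_before = L_after.
I_p = ½(93.3)(2.68)² = 335.1 kg·m².
Added inertia Σmr² = (33.4)(2.43)² = 197.2 kg·m²; I_f = 335.1 + 197.2 = 532.3 kg·m².
ω_f = I_p ω_i / I_f = (335.1)(0.116) / 532.3 = 0.07302 rev/s.

ω_f ≈ 0.0730 rev/s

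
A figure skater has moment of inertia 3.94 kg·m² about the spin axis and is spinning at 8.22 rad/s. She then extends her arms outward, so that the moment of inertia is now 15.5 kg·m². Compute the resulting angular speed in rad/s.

No external torque acts about the spin axis, so angular momentum is conserved.
ω₂ = I₁ω₁ / I₂ = (3.940)(8.22 rad/s) / (15.50) = 2.089 rad/s.

ω₂ ≈ 2.09 rad/s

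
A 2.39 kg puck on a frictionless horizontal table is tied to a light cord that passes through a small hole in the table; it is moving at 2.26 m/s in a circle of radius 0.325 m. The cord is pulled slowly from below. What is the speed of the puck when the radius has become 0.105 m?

The only horizontal force on the mass is along the cord (radial), so it exerts no torque about the hole and angular momentum m v r is conserved.
v₂ = v₁ r₁ / r₂ = (2.26)(0.325) / (0.105) = 6.995 m/s.

v₂ ≈ 7.00 m/s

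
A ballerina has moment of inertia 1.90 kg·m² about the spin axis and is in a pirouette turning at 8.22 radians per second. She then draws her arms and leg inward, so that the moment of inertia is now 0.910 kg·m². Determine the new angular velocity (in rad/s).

No external torque acts about the spin axis, so angular momentum is conserved.
ω₂ = I₁ω₁ / I₂ = (1.900)(8.22 rad/s) / (0.9100) = 17.16 rad/s.

ω₂ ≈ 17.2 rad/s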